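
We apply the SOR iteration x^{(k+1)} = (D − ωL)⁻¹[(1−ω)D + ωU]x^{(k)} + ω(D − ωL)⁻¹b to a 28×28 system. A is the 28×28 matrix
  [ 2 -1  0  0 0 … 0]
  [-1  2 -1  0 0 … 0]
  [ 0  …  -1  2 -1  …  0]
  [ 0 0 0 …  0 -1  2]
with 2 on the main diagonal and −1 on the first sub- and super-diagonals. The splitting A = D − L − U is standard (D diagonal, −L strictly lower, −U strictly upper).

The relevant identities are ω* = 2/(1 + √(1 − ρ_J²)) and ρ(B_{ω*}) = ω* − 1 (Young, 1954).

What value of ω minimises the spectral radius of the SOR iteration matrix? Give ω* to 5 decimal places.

ω* = 1.80486

spectrum of D⁻¹(L+U) = {cos(kπ/29) : 1≤k≤28}; ρ_J = cos(π/29) = 0.99414.
1 − cos²(π/29) = sin²(π/29) ⇒ √(1−ρ_J²) = sin(π/29) = 0.108119.
So ω* = 2/1.108119 = 1.80486 (Young).
ρ(B_{ω*}) = ω*−1 = 0.80486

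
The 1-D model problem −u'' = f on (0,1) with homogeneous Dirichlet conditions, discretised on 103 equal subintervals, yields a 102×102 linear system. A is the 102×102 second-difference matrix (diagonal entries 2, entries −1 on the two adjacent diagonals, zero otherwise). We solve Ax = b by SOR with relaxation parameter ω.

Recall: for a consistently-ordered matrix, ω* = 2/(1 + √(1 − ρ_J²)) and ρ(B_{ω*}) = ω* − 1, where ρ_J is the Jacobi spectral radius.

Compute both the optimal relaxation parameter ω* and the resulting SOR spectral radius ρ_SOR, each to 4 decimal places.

ω* = 1.9408, ρ_SOR = 0.9408

B_J for the 102×102 system has eigenvalues cos(kπ/103); ρ_J = cos(π/103) = 0.9995.
√(1−ρ_J²) = |sin(π/103)| = 0.03050
ω* = 2/(1 + 0.03050) = 2/1.03050 = 1.9408.
and ρ(B_{ω*}) = 1.9408 − 1 = 0.9408.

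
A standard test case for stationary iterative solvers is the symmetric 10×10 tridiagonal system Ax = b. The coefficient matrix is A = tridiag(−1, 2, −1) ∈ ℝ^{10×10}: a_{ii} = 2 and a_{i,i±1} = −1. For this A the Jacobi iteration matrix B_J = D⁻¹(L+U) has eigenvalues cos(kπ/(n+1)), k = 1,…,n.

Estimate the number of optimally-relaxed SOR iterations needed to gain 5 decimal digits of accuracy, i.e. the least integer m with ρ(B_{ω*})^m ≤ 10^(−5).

ρ_J = max_k |cos(kπ/11)| = cos(π/11) = 0.9594930
√(1−ρ_J²) simplifies to sin(π/11) = 0.2817326.
ω* = 2/(1+0.2817326) = 1.5603879
Hence ρ(B_{ω*}) = 1.5603879 − 1 = 0.5603879.
m ≥ 5·ln10 / (−ln 0.5603879) = 19.880; smallest integer m = 20.

m = 20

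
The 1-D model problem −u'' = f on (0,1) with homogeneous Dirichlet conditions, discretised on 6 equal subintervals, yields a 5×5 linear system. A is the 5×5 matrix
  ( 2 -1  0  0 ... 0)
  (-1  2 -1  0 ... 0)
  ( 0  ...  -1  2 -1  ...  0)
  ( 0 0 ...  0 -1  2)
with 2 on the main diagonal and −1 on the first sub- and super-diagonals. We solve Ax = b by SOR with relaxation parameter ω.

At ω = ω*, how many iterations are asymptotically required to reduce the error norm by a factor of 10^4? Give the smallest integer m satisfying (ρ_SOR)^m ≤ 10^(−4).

spectrum of D⁻¹(L+U) = {cos(kπ/6) : 1≤k≤5}; ρ_J = cos(π/6) = 0.8660254.
1 − cos²(π/6) = sin²(π/6) ⇒ √(1−ρ_J²) = sin(π/6) = 0.5000000.
[ω*] 2 ÷ (1 + 0.5000000) = 2 ÷ 1.5000000 = 1.3333333.
ρ_SOR = ω* − 1 ≈ 0.3333333.
(0.3333333)^m ≤ 10^{−4}  ⇒  m·ln(0.3333333) ≤ −4·ln10  ⇒  m ≥ 8.384  ⇒  m = 9

m = 9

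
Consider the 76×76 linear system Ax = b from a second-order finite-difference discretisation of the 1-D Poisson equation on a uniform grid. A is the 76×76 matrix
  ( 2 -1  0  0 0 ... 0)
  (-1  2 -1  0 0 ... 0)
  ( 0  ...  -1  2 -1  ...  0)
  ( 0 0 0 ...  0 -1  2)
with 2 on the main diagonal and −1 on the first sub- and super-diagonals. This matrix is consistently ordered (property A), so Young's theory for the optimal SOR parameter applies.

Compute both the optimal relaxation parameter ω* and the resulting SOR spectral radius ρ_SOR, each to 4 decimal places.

ω* = 1.9216, ρ_SOR = 0.9216

n=76: λ(B_J) = 1 − λ(A)/2 = cos(kπ/77); k=1 gives ρ_J = 0.9992.
√(1 − cos²(π/77)) = sin(π/77) ≈ 0.04079.
So ω* = 2/1.04079 = 1.9216 (Young).
Hence ρ(B_{ω*}) = 1.9216 − 1 = 0.9216.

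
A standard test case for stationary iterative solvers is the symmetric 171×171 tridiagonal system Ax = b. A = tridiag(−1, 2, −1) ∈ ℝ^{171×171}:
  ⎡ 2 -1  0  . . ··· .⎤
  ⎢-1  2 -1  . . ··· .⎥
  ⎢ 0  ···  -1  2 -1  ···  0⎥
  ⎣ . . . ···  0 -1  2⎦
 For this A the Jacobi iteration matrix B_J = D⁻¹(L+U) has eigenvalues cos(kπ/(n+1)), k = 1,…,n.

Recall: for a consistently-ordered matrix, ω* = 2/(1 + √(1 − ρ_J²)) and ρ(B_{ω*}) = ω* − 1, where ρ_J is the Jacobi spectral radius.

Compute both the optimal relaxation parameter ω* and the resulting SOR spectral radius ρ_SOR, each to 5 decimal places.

ω* = 1.96413, ρ_SOR = 0.96413

n=171: λ(B_J) = 1 − λ(A)/2 = cos(kπ/172); k=1 gives ρ_J = 0.99983.
√(1−ρ_J²) simplifies to sin(π/172) = 0.018264.
Then 2/(1+√(1−ρ_J²)) = 2/(1+0.018264); ω* = 2/1.018264 = 1.96413.
Hence ρ(B_{ω*}) = 1.96413 − 1 = 0.96413.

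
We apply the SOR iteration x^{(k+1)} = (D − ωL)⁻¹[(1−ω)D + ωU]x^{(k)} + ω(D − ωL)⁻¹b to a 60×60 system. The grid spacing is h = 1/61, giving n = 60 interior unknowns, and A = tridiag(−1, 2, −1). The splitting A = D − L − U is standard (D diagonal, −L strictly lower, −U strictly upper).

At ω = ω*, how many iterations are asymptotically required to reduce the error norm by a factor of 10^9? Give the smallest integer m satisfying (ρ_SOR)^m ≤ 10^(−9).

½·tridiag(1,0,1) at n=60: λ_k = cos(kπ/61); max |λ| at k=1 ⇒ ρ_J = cos(π/61) ≈ 0.9986741.
√(1 − cos²(π/61)) = sin(π/61) ≈ 0.0514788.
[ω*] 2 ÷ (1 + 0.0514788) = 2 ÷ 1.0514788 = 1.9020830.
ρ_SOR = ω* − 1 ≈ 0.9020830.
m ≥ 9·ln10 / (−ln 0.9020830) = 201.101; smallest integer m = 202.

m = 202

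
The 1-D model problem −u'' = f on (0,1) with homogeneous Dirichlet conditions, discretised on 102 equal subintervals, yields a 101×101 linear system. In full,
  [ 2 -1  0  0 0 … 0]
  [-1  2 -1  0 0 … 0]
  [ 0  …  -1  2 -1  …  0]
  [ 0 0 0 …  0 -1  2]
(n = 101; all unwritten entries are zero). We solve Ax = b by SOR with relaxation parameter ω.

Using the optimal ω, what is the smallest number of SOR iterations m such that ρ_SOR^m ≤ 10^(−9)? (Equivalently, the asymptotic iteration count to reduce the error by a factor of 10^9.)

With n=101, ρ(Jacobi) = cos(π/102) = 0.9995257.
√(1 − cos²(π/102)) = sin(π/102) ≈ 0.0307951.
ω* = 2/(1 + 0.0307951) = 2/1.0307951 = 1.9402498.
ρ(B_{ω*}) = ω*−1 = 0.9402498
For 9 digits: m = 9·ln10 / (−ln 0.9402498) = 20.7233/0.0616097 = 336.364; round up → m = 337.

m = 337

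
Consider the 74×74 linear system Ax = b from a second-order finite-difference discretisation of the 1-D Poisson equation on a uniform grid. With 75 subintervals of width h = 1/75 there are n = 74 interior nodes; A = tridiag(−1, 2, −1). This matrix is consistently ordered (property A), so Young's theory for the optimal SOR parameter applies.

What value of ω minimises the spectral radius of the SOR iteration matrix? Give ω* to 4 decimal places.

½·tridiag(1,0,1) at n=74: λ_k = cos(kπ/75); max |λ| at k=1 ⇒ ρ_J = cos(π/75) ≈ 0.9991.
√(1−ρ_J²) = |sin(π/75)| = 0.04188
ω* = 2/(1 + 0.04188) = 2/1.04188 = 1.9196.
ρ_SOR = ω* − 1 ≈ 0.9196.

ω* = 1.9196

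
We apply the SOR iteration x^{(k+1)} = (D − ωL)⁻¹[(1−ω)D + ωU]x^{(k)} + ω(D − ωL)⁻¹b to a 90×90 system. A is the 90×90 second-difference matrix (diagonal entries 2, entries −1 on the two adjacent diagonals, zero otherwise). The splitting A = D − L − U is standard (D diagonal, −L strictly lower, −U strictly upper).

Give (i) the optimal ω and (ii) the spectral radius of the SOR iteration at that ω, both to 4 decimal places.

ω* = 1.9333, ρ_SOR = 0.9333

With n=90, ρ(Jacobi) = cos(π/91) = 0.9994.
√(1−ρ_J²) simplifies to sin(π/91) = 0.03452.
[ω*] 2 ÷ (1 + 0.03452) = 2 ÷ 1.03452 = 1.9333.
[ρ_SOR] ω* − 1 = 0.9333.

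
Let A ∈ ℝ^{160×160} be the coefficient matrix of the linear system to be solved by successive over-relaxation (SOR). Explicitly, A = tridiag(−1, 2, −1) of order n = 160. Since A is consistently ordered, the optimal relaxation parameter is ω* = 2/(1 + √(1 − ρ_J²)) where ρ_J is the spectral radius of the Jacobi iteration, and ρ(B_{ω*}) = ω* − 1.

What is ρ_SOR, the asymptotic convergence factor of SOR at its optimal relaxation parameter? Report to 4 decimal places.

ρ_SOR = 0.9617

½·tridiag(1,0,1) at n=160: λ_k = cos(kπ/161); max |λ| at k=1 ⇒ ρ_J = cos(π/161) ≈ 0.9998.
root = sin(π/161) = 0.01951  (since 1−cos² = sin²).
ω* = 2/(1 + 0.01951) = 2/1.01951 = 1.9617.
Hence ρ(B_{ω*}) = 1.9617 − 1 = 0.9617.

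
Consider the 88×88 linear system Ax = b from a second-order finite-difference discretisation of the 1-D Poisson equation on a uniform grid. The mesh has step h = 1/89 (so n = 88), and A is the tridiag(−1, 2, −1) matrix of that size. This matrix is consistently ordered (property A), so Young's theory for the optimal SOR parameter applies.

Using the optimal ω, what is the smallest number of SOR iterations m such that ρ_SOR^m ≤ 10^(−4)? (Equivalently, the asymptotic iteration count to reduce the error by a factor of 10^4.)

With n=88, ρ(Jacobi) = cos(π/89) = 0.9993771.
√(1−ρ_J²) simplifies to sin(π/89) = 0.0352915.
Then 2/(1+√(1−ρ_J²)) = 2/(1+0.0352915); ω* = 2/1.0352915 = 1.9318231.
and ρ(B_{ω*}) = 1.9318231 − 1 = 0.9318231.
4·ln10 = 9.21034; −ln(0.9318231) = 0.0706123; m = ⌈9.21034/0.0706123⌉ = ⌈130.435⌉ = 131.

m = 131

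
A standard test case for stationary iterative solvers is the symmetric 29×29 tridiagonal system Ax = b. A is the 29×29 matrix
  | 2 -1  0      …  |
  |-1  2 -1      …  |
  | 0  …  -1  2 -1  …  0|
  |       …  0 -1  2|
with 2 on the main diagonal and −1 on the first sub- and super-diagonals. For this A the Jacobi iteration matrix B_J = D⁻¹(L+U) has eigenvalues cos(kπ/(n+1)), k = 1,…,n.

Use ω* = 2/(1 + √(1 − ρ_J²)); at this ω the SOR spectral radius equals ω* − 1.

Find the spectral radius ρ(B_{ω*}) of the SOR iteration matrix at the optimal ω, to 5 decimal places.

n=29: λ(B_J) = 1 − λ(A)/2 = cos(kπ/30); k=1 gives ρ_J = 0.99452.
√(1−ρ_J²) simplifies to sin(π/30) = 0.104528.
ω* = 2/(1 + 0.104528) = 2/1.104528 = 1.81073.
ρ_SOR = ω* − 1 ≈ 0.81073.

ρ_SOR = 0.81073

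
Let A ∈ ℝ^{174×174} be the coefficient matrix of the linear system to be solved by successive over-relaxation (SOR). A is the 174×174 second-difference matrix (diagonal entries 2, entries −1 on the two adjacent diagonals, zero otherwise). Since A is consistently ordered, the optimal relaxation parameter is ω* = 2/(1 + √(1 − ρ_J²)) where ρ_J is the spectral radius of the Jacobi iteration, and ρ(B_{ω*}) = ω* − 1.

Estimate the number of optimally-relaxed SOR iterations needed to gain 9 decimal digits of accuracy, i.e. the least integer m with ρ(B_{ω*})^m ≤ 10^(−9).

m = 578

With n=174, ρ(Jacobi) = cos(π/175) = 0.9998389.
√(1−ρ_J²) simplifies to sin(π/175) = 0.0179510.
ω* = 2 / (1 + 0.0179510) = 2 / 1.0179510 ≈ 1.9647311.
and ρ(B_{ω*}) = 1.9647311 − 1 = 0.9647311.
m ≥ 9·ln10 / (−ln 0.9647311) = 577.156; smallest integer m = 578.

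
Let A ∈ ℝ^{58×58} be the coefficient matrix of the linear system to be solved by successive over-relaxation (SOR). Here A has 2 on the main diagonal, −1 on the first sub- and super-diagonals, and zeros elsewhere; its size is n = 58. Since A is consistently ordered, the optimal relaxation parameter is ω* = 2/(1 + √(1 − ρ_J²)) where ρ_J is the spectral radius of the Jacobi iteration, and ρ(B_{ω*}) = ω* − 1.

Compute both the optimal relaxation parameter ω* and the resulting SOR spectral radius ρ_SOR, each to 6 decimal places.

½·tridiag(1,0,1) at n=58: λ_k = cos(kπ/59); max |λ| at k=1 ⇒ ρ_J = cos(π/59) ≈ 0.998583.
root = sin(π/59) = 0.0532222  (since 1−cos² = sin²).
ω* = 2/(1 + 0.0532222) = 2/1.0532222 = 1.898935.
and ρ(B_{ω*}) = 1.898935 − 1 = 0.898935.

ω* = 1.898935, ρ_SOR = 0.898935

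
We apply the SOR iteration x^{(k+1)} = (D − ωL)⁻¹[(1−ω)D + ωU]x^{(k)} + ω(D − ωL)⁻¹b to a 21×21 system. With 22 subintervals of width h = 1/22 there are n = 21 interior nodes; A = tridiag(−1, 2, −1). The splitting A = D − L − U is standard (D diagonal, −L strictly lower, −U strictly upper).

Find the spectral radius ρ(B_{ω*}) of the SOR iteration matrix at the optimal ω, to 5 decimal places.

ρ_J = max_k |cos(kπ/22)| = cos(π/22) = 0.98982
1 − cos²(π/22) = sin²(π/22) ⇒ √(1−ρ_J²) = sin(π/22) = 0.142315.
So ω* = 2/1.142315 = 1.75083 (Young).
ρ_SOR = ω* − 1 ≈ 0.75083.

ρ_SOR = 0.75083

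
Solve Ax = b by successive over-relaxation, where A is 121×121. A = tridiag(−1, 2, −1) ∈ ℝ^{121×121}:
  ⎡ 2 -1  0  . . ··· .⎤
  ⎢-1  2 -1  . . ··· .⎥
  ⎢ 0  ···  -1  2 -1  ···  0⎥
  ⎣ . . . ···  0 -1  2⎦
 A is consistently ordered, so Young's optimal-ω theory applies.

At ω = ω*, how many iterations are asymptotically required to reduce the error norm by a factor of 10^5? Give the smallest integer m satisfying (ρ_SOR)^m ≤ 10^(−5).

m = 224

ρ_J = max_k |cos(kπ/122)| = cos(π/122) = 0.9996685
√(1 − cos²(π/122)) = sin(π/122) ≈ 0.0257479.
Young: ω* = 2/(1+√(1−ρ_J²)) = 2/(1+0.0257479) = 2/1.0257479 = 1.9497968.
At ω = 1.9497968 every |λ(B_ω)| = ω−1, so ρ_SOR = 0.9497968.
(0.9497968)^m ≤ 10^{−5}  ⇒  m·ln(0.9497968) ≤ −5·ln10  ⇒  m ≥ 223.520  ⇒  m = 224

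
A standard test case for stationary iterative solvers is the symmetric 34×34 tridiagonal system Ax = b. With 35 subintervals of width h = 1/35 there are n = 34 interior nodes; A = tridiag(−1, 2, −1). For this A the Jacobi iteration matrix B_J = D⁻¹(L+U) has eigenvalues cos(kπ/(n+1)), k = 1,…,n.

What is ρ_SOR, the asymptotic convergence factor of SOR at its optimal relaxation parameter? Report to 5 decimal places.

ρ_SOR = 0.83547

With n=34, ρ(Jacobi) = cos(π/35) = 0.99597.
√(1−ρ_J²) simplifies to sin(π/35) = 0.089639.
Then 2/(1+√(1−ρ_J²)) = 2/(1+0.089639); ω* = 2/1.089639 = 1.83547.
Hence ρ(B_{ω*}) = 1.83547 − 1 = 0.83547.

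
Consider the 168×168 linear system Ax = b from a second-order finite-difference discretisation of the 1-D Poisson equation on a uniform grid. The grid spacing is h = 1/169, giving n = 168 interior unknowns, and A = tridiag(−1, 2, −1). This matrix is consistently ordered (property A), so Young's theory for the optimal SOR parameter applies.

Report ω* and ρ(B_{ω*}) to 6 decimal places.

n=168: λ(B_J) = 1 − λ(A)/2 = cos(kπ/169); k=1 gives ρ_J = 0.999827.
√(1−ρ_J²) simplifies to sin(π/169) = 0.0185882.
Young: ω* = 2/(1+√(1−ρ_J²)) = 2/(1+0.0185882) = 2/1.0185882 = 1.963502.
Hence ρ(B_{ω*}) = 1.963502 − 1 = 0.963502.

ω* = 1.963502, ρ_SOR = 0.963502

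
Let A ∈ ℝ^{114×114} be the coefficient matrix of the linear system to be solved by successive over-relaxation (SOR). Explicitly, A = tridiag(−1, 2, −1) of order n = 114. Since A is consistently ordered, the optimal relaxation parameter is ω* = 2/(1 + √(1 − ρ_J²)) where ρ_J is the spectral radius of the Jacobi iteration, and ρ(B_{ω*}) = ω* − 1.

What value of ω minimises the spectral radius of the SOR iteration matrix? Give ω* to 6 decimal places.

ω* = 1.946823

ρ_J = max_k |cos(kπ/115)| = cos(π/115) = 0.999627
√(1−ρ_J²) = |sin(π/115)| = 0.0273148
[ω*] 2 ÷ (1 + 0.0273148) = 2 ÷ 1.0273148 = 1.946823.
ρ_SOR = ω* − 1 ≈ 0.946823.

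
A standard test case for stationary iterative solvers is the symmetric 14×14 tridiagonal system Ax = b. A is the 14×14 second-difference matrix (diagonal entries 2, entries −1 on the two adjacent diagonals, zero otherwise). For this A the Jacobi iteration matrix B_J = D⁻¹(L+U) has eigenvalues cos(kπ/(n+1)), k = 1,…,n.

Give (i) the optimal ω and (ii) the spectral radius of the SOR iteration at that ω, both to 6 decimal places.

½·tridiag(1,0,1) at n=14: λ_k = cos(kπ/15); max |λ| at k=1 ⇒ ρ_J = cos(π/15) ≈ 0.978148.
√(1−ρ_J²) simplifies to sin(π/15) = 0.2079117.
ω* = 2 / (1 + 0.2079117) = 2 / 1.2079117 ≈ 1.655750.
ρ_SOR = ω* − 1 = 1.655750 − 1 = 0.655750.

ω* = 1.655750, ρ_SOR = 0.655750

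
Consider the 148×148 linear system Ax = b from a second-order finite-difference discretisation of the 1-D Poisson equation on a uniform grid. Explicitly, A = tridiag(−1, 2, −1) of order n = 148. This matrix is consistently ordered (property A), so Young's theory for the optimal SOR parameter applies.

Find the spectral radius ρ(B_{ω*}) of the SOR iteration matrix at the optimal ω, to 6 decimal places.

ρ_SOR = 0.958705

½·tridiag(1,0,1) at n=148: λ_k = cos(kπ/149); max |λ| at k=1 ⇒ ρ_J = cos(π/149) ≈ 0.999778.
√(1−ρ_J²) simplifies to sin(π/149) = 0.0210830.
Then 2/(1+√(1−ρ_J²)) = 2/(1+0.0210830); ω* = 2/1.0210830 = 1.958705.
ρ(B_{ω*}) = ω*−1 = 0.958705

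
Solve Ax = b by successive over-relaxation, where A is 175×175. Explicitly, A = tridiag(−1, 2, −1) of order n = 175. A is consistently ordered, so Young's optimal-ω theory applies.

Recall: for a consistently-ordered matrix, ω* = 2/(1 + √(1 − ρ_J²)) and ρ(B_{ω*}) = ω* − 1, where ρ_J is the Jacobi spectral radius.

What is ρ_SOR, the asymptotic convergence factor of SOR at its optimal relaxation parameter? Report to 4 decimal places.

B_J for the 175×175 system has eigenvalues cos(kπ/176); ρ_J = cos(π/176) = 0.9998.
1 − cos²(π/176) = sin²(π/176) ⇒ √(1−ρ_J²) = sin(π/176) = 0.01785.
Then 2/(1+√(1−ρ_J²)) = 2/(1+0.01785); ω* = 2/1.01785 = 1.9649.
ρ_SOR = ω* − 1 = 1.9649 − 1 = 0.9649.

ρ_SOR = 0.9649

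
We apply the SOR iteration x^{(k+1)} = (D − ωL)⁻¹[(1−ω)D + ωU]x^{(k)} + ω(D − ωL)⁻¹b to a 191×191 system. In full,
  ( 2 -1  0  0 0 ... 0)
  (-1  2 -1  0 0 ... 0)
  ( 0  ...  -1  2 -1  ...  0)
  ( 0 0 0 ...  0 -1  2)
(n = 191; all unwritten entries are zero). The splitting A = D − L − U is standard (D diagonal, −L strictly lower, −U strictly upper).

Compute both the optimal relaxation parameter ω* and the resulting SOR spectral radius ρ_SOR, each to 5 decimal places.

[ρ_J] n=191: ρ(B_J) = cos(π/(n+1)) = cos(π/192) = 0.99987.
√(1−ρ_J²) simplifies to sin(π/192) = 0.016362.
Then 2/(1+√(1−ρ_J²)) = 2/(1+0.016362); ω* = 2/1.016362 = 1.96780.
ρ_SOR = ω* − 1 = 1.96780 − 1 = 0.96780.

ω* = 1.96780, ρ_SOR = 0.96780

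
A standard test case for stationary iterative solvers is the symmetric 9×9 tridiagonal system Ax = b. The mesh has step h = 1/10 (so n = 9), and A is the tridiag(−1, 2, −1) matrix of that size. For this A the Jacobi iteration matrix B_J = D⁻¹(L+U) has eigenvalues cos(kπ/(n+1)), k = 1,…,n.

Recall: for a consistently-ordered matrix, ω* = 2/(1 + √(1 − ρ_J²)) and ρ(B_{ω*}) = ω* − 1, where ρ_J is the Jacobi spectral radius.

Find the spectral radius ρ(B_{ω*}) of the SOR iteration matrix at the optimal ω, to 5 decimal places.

ρ_SOR = 0.52786

ρ_J = max_k |cos(kπ/10)| = cos(π/10) = 0.95106
√(1 − cos²(π/10)) = sin(π/10) ≈ 0.309017.
Young: ω* = 2/(1+√(1−ρ_J²)) = 2/(1+0.309017) = 2/1.309017 = 1.52786.
ρ(B_{ω*}) = ω*−1 = 0.52786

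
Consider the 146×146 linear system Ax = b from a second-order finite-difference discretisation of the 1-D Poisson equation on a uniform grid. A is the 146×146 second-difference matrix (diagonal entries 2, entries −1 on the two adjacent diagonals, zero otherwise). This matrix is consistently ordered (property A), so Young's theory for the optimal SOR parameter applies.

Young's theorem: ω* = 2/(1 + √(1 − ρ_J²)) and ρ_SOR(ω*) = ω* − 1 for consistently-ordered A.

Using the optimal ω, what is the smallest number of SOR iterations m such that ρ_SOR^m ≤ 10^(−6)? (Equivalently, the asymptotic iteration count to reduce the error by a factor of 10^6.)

With n=146, ρ(Jacobi) = cos(π/147) = 0.9997716.
√(1−ρ_J²) = |sin(π/147)| = 0.0213698
Then 2/(1+√(1−ρ_J²)) = 2/(1+0.0213698); ω* = 2/1.0213698 = 1.9581546.
ρ_SOR = ω* − 1 ≈ 0.9581546.
(0.9581546)^m ≤ 10^{−6}  ⇒  m·ln(0.9581546) ≤ −6·ln10  ⇒  m ≥ 323.199  ⇒  m = 324

m = 324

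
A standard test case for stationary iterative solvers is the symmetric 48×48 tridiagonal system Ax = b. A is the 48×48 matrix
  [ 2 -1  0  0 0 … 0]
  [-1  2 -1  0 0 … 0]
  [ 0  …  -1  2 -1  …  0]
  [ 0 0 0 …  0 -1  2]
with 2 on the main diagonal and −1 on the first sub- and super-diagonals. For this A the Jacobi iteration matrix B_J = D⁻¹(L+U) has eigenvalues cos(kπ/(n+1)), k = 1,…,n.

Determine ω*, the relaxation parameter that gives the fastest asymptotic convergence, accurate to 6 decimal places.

ρ_J = max_k |cos(kπ/49)| = cos(π/49) = 0.997945
1 − cos²(π/49) = sin²(π/49) ⇒ √(1−ρ_J²) = sin(π/49) = 0.0640702.
ω* = 2/(1+0.0640702) = 1.879575
[ρ_SOR] ω* − 1 = 0.879575.

ω* = 1.879575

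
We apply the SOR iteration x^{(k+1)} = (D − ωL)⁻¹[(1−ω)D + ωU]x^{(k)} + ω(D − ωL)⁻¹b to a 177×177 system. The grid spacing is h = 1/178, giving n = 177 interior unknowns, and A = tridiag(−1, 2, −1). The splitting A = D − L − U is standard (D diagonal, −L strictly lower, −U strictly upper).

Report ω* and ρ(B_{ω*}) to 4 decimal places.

With n=177, ρ(Jacobi) = cos(π/178) = 0.9998.
√(1−ρ_J²) simplifies to sin(π/178) = 0.01765.
Then 2/(1+√(1−ρ_J²)) = 2/(1+0.01765); ω* = 2/1.01765 = 1.9653.
ρ_SOR = ω* − 1 = 1.9653 − 1 = 0.9653.

ω* = 1.9653, ρ_SOR = 0.9653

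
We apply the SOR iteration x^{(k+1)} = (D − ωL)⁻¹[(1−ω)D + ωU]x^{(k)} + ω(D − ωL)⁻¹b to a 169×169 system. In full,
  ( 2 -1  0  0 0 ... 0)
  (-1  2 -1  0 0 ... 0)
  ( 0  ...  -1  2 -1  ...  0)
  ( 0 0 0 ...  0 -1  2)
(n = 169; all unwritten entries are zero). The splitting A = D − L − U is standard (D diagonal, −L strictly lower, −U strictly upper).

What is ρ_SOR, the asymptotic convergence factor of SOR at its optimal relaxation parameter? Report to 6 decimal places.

½·tridiag(1,0,1) at n=169: λ_k = cos(kπ/170); max |λ| at k=1 ⇒ ρ_J = cos(π/170) ≈ 0.999829.
√(1 − cos²(π/170)) = sin(π/170) ≈ 0.0184789.
ω* = 2/(1+0.0184789) = 1.963713
ρ_SOR = ω* − 1 ≈ 0.963713.

ρ_SOR = 0.963713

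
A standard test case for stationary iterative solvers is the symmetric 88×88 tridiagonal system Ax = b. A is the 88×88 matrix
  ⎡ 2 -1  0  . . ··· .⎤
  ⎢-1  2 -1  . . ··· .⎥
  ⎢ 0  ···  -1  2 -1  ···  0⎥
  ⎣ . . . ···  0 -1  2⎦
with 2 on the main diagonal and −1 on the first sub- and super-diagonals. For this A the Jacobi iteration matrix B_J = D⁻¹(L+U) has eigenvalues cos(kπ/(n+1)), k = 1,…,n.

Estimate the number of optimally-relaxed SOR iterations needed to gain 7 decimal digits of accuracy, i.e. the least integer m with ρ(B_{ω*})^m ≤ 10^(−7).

spectrum of D⁻¹(L+U) = {cos(kπ/89) : 1≤k≤88}; ρ_J = cos(π/89) = 0.9993771.
root = sin(π/89) = 0.0352915  (since 1−cos² = sin²).
ω* = 2/(1+0.0352915) = 1.9318231
ρ_SOR = ω* − 1 ≈ 0.9318231.
For 7 digits: m = 7·ln10 / (−ln 0.9318231) = 16.1181/0.0706123 = 228.262; round up → m = 229.

m = 229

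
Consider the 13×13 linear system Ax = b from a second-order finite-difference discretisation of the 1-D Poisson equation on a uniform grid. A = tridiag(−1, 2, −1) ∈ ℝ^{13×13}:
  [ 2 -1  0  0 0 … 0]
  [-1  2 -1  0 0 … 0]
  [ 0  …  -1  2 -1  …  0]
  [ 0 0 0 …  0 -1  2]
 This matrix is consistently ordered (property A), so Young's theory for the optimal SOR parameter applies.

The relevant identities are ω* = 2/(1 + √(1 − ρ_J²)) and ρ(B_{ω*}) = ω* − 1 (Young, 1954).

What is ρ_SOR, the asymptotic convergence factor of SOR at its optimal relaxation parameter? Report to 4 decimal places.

ρ_SOR = 0.6360

[ρ_J] n=13: ρ(B_J) = cos(π/(n+1)) = cos(π/14) = 0.9749.
√(1−ρ_J²) = |sin(π/14)| = 0.22252
ω* = 2/(1+0.22252) = 1.6360
[ρ_SOR] ω* − 1 = 0.6360.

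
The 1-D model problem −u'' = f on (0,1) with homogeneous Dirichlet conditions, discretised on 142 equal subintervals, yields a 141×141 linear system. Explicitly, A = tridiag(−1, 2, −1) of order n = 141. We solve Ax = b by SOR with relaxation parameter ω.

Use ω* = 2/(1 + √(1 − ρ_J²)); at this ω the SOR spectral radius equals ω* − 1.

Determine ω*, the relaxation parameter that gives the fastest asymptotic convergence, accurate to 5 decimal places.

½·tridiag(1,0,1) at n=141: λ_k = cos(kπ/142); max |λ| at k=1 ⇒ ρ_J = cos(π/142) ≈ 0.99976.
√(1−ρ_J²) = |sin(π/142)| = 0.022122
ω* = 2/(1 + 0.022122) = 2/1.022122 = 1.95671.
ρ_SOR = ω* − 1 ≈ 0.95671.

ω* = 1.95671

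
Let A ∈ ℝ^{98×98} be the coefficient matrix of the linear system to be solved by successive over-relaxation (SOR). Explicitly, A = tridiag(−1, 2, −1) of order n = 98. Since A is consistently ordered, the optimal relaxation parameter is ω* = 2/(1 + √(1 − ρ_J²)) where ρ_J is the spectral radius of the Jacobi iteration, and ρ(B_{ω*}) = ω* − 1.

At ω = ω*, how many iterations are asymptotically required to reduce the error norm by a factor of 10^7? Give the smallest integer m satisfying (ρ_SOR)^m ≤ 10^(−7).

m = 254

spectrum of D⁻¹(L+U) = {cos(kπ/99) : 1≤k≤98}; ρ_J = cos(π/99) = 0.9994965.
√(1−ρ_J²) simplifies to sin(π/99) = 0.0317279.
[ω*] 2 ÷ (1 + 0.0317279) = 2 ÷ 1.0317279 = 1.9384956.
ρ_SOR = ω* − 1 = 1.9384956 − 1 = 0.9384956.
m ≥ 7·ln10 / (−ln 0.9384956) = 253.920; smallest integer m = 254.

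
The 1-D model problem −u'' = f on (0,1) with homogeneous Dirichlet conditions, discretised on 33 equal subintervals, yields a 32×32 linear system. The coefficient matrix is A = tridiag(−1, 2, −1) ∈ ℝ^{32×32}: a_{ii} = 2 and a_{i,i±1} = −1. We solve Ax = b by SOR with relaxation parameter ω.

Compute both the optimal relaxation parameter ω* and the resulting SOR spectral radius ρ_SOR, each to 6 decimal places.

ω* = 1.826391, ρ_SOR = 0.826391

½·tridiag(1,0,1) at n=32: λ_k = cos(kπ/33); max |λ| at k=1 ⇒ ρ_J = cos(π/33) ≈ 0.995472.
root = sin(π/33) = 0.0950560  (since 1−cos² = sin²).
Then 2/(1+√(1−ρ_J²)) = 2/(1+0.0950560); ω* = 2/1.0950560 = 1.826391.
ρ(B_{ω*}) = ω*−1 = 0.826391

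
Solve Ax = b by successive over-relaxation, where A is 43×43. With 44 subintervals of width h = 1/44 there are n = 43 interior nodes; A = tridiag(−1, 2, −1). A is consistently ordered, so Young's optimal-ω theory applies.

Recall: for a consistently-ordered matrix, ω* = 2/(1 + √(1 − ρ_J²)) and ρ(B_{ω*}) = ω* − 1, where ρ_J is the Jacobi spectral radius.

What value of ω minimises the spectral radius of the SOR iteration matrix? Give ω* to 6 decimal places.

ω* = 1.866822

B_J for the 43×43 system has eigenvalues cos(kπ/44); ρ_J = cos(π/44) = 0.997452.
√(1−ρ_J²) = |sin(π/44)| = 0.0713392
ω* = 2/(1+0.0713392) = 1.866822
ρ_SOR = ω* − 1 = 1.866822 − 1 = 0.866822.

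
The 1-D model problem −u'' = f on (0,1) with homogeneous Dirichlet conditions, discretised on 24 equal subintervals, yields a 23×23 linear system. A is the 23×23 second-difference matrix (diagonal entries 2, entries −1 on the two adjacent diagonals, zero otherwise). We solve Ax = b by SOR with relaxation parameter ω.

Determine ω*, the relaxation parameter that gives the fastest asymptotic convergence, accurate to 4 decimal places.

spectrum of D⁻¹(L+U) = {cos(kπ/24) : 1≤k≤23}; ρ_J = cos(π/24) = 0.9914.
1 − cos²(π/24) = sin²(π/24) ⇒ √(1−ρ_J²) = sin(π/24) = 0.13053.
[ω*] 2 ÷ (1 + 0.13053) = 2 ÷ 1.13053 = 1.7691.
Hence ρ(B_{ω*}) = 1.7691 − 1 = 0.7691.

ω* = 1.7691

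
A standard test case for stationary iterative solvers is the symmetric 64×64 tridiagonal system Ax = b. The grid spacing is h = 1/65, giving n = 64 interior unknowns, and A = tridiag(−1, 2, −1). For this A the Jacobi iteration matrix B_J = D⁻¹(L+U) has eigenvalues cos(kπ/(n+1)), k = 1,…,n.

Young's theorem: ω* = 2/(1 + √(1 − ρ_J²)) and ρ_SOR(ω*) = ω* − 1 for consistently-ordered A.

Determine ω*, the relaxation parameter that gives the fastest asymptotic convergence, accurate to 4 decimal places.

ω* = 1.9078

½·tridiag(1,0,1) at n=64: λ_k = cos(kπ/65); max |λ| at k=1 ⇒ ρ_J = cos(π/65) ≈ 0.9988.
root = sin(π/65) = 0.04831  (since 1−cos² = sin²).
[ω*] 2 ÷ (1 + 0.04831) = 2 ÷ 1.04831 = 1.9078.
and ρ(B_{ω*}) = 1.9078 − 1 = 0.9078.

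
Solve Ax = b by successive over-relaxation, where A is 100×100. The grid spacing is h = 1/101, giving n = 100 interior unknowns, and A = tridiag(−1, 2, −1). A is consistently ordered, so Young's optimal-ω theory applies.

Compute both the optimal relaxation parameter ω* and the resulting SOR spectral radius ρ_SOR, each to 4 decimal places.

ω* = 1.9397, ρ_SOR = 0.9397

½·tridiag(1,0,1) at n=100: λ_k = cos(kπ/101); max |λ| at k=1 ⇒ ρ_J = cos(π/101) ≈ 0.9995.
root = sin(π/101) = 0.03110  (since 1−cos² = sin²).
ω* = 2/(1 + 0.03110) = 2/1.03110 = 1.9397.
ρ_SOR = ω* − 1 ≈ 0.9397.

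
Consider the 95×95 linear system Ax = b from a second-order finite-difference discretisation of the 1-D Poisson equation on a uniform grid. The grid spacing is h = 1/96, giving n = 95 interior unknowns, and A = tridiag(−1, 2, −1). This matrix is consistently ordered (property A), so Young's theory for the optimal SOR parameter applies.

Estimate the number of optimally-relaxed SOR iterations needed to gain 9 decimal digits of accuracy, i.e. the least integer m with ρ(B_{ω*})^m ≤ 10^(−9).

m = 317

B_J for the 95×95 system has eigenvalues cos(kπ/96); ρ_J = cos(π/96) = 0.9994646.
√(1 − cos²(π/96)) = sin(π/96) ≈ 0.0327191.
[ω*] 2 ÷ (1 + 0.0327191) = 2 ÷ 1.0327191 = 1.9366350.
ρ_SOR = ω* − 1 ≈ 0.9366350.
Need (0.9366350)^m ≤ 10^(−9): m ≥ 9·ln10/|ln 0.9366350| = 20.7233/0.0654616 = 316.572 ⇒ m = 317.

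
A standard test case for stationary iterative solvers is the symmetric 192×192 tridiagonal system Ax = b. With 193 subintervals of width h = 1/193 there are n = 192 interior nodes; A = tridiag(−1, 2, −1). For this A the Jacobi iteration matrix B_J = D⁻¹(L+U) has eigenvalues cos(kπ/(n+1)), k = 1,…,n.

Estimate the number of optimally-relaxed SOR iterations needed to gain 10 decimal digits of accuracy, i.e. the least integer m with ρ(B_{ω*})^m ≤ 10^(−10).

[ρ_J] n=192: ρ(B_J) = cos(π/(n+1)) = cos(π/193) = 0.9998675.
√(1−ρ_J²) simplifies to sin(π/193) = 0.0162770.
[ω*] 2 ÷ (1 + 0.0162770) = 2 ÷ 1.0162770 = 1.9679674.
ρ(B_{ω*}) = ω*−1 = 0.9679674
10·ln10 = 23.0259; −ln(0.9679674) = 0.0325569; m = ⌈23.0259/0.0325569⌉ = ⌈707.251⌉ = 708.

m = 708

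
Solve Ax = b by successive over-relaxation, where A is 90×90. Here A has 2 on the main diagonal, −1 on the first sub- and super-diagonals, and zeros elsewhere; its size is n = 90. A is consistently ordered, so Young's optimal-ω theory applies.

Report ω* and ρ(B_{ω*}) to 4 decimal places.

[ρ_J] n=90: ρ(B_J) = cos(π/(n+1)) = cos(π/91) = 0.9994.
√(1−ρ_J²) simplifies to sin(π/91) = 0.03452.
ω* = 2/(1+0.03452) = 1.9333
ρ(B_{ω*}) = ω*−1 = 0.9333

ω* = 1.9333, ρ_SOR = 0.9333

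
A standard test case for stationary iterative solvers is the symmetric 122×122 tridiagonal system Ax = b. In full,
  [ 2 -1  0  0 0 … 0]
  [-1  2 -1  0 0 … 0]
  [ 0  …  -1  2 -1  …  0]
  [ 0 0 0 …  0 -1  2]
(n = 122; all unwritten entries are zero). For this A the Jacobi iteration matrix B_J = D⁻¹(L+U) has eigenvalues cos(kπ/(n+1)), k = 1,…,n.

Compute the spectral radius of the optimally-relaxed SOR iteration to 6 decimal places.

n=122: λ(B_J) = 1 − λ(A)/2 = cos(kπ/123); k=1 gives ρ_J = 0.999674.
√(1 − cos²(π/123)) = sin(π/123) ≈ 0.0255386.
ω* = 2 / (1 + 0.0255386) = 2 / 1.0255386 ≈ 1.950195.
ρ(B_{ω*}) = ω*−1 = 0.950195

ρ_SOR = 0.950195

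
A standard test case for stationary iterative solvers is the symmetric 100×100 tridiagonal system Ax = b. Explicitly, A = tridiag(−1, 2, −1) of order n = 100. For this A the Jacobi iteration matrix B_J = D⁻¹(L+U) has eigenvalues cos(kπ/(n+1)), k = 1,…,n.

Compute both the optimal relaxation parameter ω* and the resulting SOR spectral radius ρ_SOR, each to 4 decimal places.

ω* = 1.9397, ρ_SOR = 0.9397

With n=100, ρ(Jacobi) = cos(π/101) = 0.9995.
√(1 − cos²(π/101)) = sin(π/101) ≈ 0.03110.
Then 2/(1+√(1−ρ_J²)) = 2/(1+0.03110); ω* = 2/1.03110 = 1.9397.
Hence ρ(B_{ω*}) = 1.9397 − 1 = 0.9397.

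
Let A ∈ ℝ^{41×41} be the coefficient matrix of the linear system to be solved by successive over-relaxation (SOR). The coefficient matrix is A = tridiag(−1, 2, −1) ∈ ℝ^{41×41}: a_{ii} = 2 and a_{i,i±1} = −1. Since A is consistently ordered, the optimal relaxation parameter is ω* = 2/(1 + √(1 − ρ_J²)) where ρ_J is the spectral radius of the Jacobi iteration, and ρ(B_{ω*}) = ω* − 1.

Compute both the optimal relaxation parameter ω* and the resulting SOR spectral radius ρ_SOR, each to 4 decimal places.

With n=41, ρ(Jacobi) = cos(π/42) = 0.9972.
√(1−ρ_J²) = |sin(π/42)| = 0.07473
[ω*] 2 ÷ (1 + 0.07473) = 2 ÷ 1.07473 = 1.8609.
Hence ρ(B_{ω*}) = 1.8609 − 1 = 0.8609.

ω* = 1.8609, ρ_SOR = 0.8609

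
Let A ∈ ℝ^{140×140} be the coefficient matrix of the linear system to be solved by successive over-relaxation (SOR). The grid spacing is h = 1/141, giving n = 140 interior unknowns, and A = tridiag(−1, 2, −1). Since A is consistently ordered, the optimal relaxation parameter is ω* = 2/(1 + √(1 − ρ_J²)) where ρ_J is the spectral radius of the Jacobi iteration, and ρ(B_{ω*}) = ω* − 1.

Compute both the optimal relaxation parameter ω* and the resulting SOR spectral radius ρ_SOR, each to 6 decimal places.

ω* = 1.956413, ρ_SOR = 0.956413

With n=140, ρ(Jacobi) = cos(π/141) = 0.999752.
√(1−ρ_J²) simplifies to sin(π/141) = 0.0222790.
Young: ω* = 2/(1+√(1−ρ_J²)) = 2/(1+0.0222790) = 2/1.0222790 = 1.956413.
and ρ(B_{ω*}) = 1.956413 − 1 = 0.956413.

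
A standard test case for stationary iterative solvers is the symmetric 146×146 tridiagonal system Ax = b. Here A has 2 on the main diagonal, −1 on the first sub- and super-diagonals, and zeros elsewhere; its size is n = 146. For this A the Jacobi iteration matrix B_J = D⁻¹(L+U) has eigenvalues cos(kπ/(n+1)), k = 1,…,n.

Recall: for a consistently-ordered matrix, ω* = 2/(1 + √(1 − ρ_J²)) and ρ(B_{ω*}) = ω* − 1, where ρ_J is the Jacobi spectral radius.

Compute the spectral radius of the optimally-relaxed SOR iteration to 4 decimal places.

spectrum of D⁻¹(L+U) = {cos(kπ/147) : 1≤k≤146}; ρ_J = cos(π/147) = 0.9998.
root = sin(π/147) = 0.02137  (since 1−cos² = sin²).
[ω*] 2 ÷ (1 + 0.02137) = 2 ÷ 1.02137 = 1.9582.
ρ(B_{ω*}) = ω*−1 = 0.9582

ρ_SOR = 0.9582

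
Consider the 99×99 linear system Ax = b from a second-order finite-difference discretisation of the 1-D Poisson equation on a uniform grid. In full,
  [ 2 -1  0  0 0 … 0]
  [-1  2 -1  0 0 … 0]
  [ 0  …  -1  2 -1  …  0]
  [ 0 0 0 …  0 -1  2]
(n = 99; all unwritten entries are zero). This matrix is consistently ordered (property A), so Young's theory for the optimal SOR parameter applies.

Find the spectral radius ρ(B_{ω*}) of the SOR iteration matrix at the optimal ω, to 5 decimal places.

n=99: λ(B_J) = 1 − λ(A)/2 = cos(kπ/100); k=1 gives ρ_J = 0.99951.
1 − cos²(π/100) = sin²(π/100) ⇒ √(1−ρ_J²) = sin(π/100) = 0.031411.
Then 2/(1+√(1−ρ_J²)) = 2/(1+0.031411); ω* = 2/1.031411 = 1.93909.
ρ_SOR = ω* − 1 = 1.93909 − 1 = 0.93909.

ρ_SOR = 0.93909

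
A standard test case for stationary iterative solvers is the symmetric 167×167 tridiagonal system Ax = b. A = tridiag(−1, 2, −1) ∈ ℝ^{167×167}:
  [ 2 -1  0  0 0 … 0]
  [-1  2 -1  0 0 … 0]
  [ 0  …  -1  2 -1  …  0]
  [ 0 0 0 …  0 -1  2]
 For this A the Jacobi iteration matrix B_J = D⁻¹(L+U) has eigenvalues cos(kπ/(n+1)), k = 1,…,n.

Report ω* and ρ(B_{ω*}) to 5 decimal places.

B_J for the 167×167 system has eigenvalues cos(kπ/168); ρ_J = cos(π/168) = 0.99983.
root = sin(π/168) = 0.018699  (since 1−cos² = sin²).
Young: ω* = 2/(1+√(1−ρ_J²)) = 2/(1+0.018699) = 2/1.018699 = 1.96329.
ρ_SOR = ω* − 1 ≈ 0.96329.

ω* = 1.96329, ρ_SOR = 0.96329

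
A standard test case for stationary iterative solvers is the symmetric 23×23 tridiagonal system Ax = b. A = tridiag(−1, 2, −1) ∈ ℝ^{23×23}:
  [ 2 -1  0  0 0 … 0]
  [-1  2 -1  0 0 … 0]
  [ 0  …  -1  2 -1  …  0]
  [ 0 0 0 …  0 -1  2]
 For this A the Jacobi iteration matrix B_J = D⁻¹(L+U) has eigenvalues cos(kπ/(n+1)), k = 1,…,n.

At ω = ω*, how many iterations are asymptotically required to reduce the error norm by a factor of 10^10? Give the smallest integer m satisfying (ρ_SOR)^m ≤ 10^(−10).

With n=23, ρ(Jacobi) = cos(π/24) = 0.9914449.
root = sin(π/24) = 0.1305262  (since 1−cos² = sin²).
ω* = 2 / (1 + 0.1305262) = 2 / 1.1305262 ≈ 1.7690877.
ρ_SOR = ω* − 1 ≈ 0.7690877.
(0.7690877)^m ≤ 10^{−10}  ⇒  m·ln(0.7690877) ≤ −10·ln10  ⇒  m ≥ 87.701  ⇒  m = 88

m = 88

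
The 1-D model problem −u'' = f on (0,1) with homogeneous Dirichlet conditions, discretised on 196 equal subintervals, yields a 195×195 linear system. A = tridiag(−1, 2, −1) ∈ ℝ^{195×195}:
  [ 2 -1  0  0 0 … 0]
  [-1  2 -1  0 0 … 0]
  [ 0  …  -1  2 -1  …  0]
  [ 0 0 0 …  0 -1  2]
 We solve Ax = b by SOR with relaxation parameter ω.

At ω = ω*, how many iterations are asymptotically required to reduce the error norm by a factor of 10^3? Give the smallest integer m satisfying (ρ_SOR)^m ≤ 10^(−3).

m = 216

ρ_J = max_k |cos(kπ/196)| = cos(π/196) = 0.9998715
1 − cos²(π/196) = sin²(π/196) ⇒ √(1−ρ_J²) = sin(π/196) = 0.0160278.
ω* = 2/(1+0.0160278) = 1.9684501
At ω = 1.9684501 every |λ(B_ω)| = ω−1, so ρ_SOR = 0.9684501.
m ≥ 3·ln10 / (−ln 0.9684501) = 215.475; smallest integer m = 216.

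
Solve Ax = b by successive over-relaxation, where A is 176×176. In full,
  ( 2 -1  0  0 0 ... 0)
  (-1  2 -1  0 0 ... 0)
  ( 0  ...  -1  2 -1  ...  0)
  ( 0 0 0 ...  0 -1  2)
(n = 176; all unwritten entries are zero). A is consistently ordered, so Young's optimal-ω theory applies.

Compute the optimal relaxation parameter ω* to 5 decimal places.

½·tridiag(1,0,1) at n=176: λ_k = cos(kπ/177); max |λ| at k=1 ⇒ ρ_J = cos(π/177) ≈ 0.99984.
1 − cos²(π/177) = sin²(π/177) ⇒ √(1−ρ_J²) = sin(π/177) = 0.017748.
So ω* = 2/1.017748 = 1.96512 (Young).
Hence ρ(B_{ω*}) = 1.96512 − 1 = 0.96512.

ω* = 1.96512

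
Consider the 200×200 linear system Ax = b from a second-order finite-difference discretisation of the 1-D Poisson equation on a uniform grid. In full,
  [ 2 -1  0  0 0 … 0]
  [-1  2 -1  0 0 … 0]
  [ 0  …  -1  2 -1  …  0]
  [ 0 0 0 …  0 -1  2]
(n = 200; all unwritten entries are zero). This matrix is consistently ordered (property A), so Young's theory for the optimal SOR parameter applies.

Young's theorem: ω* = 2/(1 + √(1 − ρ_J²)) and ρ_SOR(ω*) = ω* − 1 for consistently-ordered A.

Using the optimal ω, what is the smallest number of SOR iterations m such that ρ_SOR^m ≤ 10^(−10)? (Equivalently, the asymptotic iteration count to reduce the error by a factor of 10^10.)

With n=200, ρ(Jacobi) = cos(π/201) = 0.9998779.
root = sin(π/201) = 0.0156292  (since 1−cos² = sin²).
ω* = 2 / (1 + 0.0156292) = 2 / 1.0156292 ≈ 1.9692226.
and ρ(B_{ω*}) = 1.9692226 − 1 = 0.9692226.
(0.9692226)^m ≤ 10^{−10}  ⇒  m·ln(0.9692226) ≤ −10·ln10  ⇒  m ≥ 736.570  ⇒  m = 737

m = 737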